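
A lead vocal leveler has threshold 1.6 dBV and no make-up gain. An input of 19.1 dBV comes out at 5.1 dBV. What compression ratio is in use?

Input overshoot = 19.1 − 1.6 = 17.5 dB; output overshoot = 5.1 − 1.6 = 3.5 dB.
Ratio = 17.5 / 3.5 = 5.

5:1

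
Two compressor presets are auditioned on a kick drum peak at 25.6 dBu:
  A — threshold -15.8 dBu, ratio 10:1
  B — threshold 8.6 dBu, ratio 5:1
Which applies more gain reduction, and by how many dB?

A: GR = 41.4 − 41.4/10 = 37.26 dB.
B: GR = 17 − 17/5 = 13.6 dB.
Difference: 23.66 dB in favour of A.

A, by 23.66 dB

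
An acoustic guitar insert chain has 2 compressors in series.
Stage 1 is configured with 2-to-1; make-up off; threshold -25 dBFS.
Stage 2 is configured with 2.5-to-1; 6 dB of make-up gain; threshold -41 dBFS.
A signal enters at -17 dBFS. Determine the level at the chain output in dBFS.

Stage 1: -17 dBFS is 8 dB over -25 dBFS; at 2:1 that becomes 4 dB over, giving -21 dBFS.
Stage 2: overshoot 20 dB → 20/2.5 = 8 dB → -33 dBFS; +6 dB make-up → -27 dBFS.

-27 dBFS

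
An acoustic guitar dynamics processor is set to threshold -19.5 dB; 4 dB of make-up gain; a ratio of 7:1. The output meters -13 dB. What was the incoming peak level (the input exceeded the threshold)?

Before make-up, the level was -13 − 4 = -17 dB.
Post-compression overshoot = -17 − (-19.5) = 2.5 dB.
Input overshoot = R × output overshoot = 17.5 dB → input = -19.5 + 17.5 = -2 dB.

-2 dB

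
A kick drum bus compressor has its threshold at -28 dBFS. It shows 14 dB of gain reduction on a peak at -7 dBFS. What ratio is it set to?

Input overshoot = -7 − (-28) = 21 dB.
Output overshoot = 21 − 14 = 7 dB.
Ratio = input overshoot / output overshoot = 21 / 7 = 3.

3:1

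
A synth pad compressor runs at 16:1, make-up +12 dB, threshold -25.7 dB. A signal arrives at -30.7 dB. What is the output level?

-30.7 dB is 5 dB below the -25.7 dB threshold, so no gain reduction is applied.
Make-up gain adds 12 dB: -30.7 + 12 = -18.7 dB.

-18.7 dB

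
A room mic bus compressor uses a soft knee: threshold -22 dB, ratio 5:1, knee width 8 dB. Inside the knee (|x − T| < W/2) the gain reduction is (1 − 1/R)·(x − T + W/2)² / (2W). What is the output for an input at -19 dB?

x − T + W/2 = -19 − (-22) + 4 = 7.
GR = (1 − 1/5) × 7² / 16 = 0.8 × 49 / 16 = 2.45 dB.
Output = -19 − 2.45 = -21.45 dB.

-21.45 dB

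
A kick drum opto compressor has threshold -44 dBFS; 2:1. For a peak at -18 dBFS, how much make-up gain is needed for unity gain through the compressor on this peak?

Overshoot 26 dB → 26/2 = 13 dB after compression, so the compressed level is -44 + 13 = -31 dBFS.
Make-up = target − compressed = -18 − (-31) = 13 dB.

13 dB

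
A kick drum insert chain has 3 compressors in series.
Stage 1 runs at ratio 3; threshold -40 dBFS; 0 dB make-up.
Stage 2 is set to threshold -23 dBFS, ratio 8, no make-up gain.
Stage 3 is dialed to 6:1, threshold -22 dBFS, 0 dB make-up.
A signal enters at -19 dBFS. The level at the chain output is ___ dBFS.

-33 dBFS

Stage 1: 21 dB above -40 dBFS, reduced 3:1 to 7 dB above → -33 dBFS.
Stage 2: -33 dBFS ≤ -23 dBFS, so stage 2 doesn't engage; output -33 dBFS.
Stage 3: below threshold (-33 ≤ -22); passes unchanged; output -33 dBFS.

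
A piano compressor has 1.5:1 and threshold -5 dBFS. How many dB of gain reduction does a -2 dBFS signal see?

The signal is 3 dB above threshold.
After 1.5:1 compression the overshoot becomes 3/1.5 = 2 dB.
So the signal is attenuated by 3 − 2 = 1 dB.

1 dB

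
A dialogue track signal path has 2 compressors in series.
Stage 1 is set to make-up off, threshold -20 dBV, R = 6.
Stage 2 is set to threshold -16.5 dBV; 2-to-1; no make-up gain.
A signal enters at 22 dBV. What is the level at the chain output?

-14.75 dBV

Stage 1: 42 dB above -20 dBV, reduced 6:1 to 7 dB above → -13 dBV.
Stage 2: overshoot 3.5 dB → 3.5/2 = 1.75 dB → -14.75 dBV.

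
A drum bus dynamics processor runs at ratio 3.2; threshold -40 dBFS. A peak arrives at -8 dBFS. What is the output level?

-30 dBFS

-8 dBFS sits 32 dB over threshold.
The 32 dB excess becomes 10 dB after 3.2:1 reduction.
Output = -40 + 10 = -30 dBFS.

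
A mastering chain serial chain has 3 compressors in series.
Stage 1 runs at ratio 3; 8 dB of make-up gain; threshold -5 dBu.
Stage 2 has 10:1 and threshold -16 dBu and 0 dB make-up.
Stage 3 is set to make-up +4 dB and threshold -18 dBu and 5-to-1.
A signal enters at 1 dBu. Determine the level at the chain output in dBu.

-13.18 dBu

Stage 1: overshoot 6 dB → 6/3 = 2 dB → -3 dBu; +8 dB make-up → 5 dBu.
Stage 2: overshoot 21 dB → 21/10 = 2.1 dB → -13.9 dBu.
Stage 3: overshoot 4.1 dB → 4.1/5 = 0.82 dB → -17.18 dBu; +4 dB make-up → -13.18 dBu.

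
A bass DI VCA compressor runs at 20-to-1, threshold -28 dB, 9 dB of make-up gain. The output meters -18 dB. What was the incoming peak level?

-8 dB

Remove make-up: -18 − 9 = -27 dB.
Post-compression overshoot = -27 − (-28) = 1 dB.
Before 20:1 compression the overshoot was 1 × 20 = 20 dB, so input = -28 + 20 = -8 dB.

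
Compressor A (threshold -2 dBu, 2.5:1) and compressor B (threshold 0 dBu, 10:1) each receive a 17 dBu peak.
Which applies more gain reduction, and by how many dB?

A: overshoot 19 dB → output overshoot 7.6 dB → GR 11.4 dB.
B: overshoot 17 dB → output overshoot 1.7 dB → GR 15.3 dB.
Difference: 3.9 dB in favour of B.

B, by 3.9 dB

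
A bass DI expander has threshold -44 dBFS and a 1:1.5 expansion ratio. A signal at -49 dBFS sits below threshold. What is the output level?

Undershoot = (-44) − (-49) = 5 dB.
At 1:1.5, that expands to 7.5 dB under threshold.
Output = -44 − 7.5 = -51.5 dBFS.

-51.5 dBFS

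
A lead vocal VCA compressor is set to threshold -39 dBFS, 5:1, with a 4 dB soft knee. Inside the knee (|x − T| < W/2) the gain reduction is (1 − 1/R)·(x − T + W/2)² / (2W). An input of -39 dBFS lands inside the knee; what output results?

-39.4 dBFS

x − T + W/2 = -39 − (-39) + 2 = 2.
GR = (1 − 1/5) × 2² / 8 = 0.8 × 4 / 8 = 0.4 dB.
Output = -39 − 0.4 = -39.4 dBFS.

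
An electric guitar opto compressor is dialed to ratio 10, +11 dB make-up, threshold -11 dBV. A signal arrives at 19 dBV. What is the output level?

The input is 30 dB above the -11 dBV threshold.
At 10:1 the overshoot is divided by 10, leaving 3 dB above threshold.
That puts the output at -8 dBV; make-up adds 11 dB, giving 3 dBV.

3 dBV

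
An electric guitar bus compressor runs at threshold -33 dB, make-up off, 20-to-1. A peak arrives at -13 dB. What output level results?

-32 dB

Overshoot: -13 − (-33) = 20 dB.
20:1 compression reduces that to 20/20 = 1 dB over.
That puts the output at -32 dB.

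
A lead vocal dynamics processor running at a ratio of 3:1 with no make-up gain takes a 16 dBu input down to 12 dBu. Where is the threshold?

10 dBu

Let T be the threshold. Output overshoot = (input overshoot)/R, so 12 − T = (16 − T)/3.
3·(12 − T) = 16 − T → 2·T = 36 − 16 = 20.
T = 20/2 = 10 dBu.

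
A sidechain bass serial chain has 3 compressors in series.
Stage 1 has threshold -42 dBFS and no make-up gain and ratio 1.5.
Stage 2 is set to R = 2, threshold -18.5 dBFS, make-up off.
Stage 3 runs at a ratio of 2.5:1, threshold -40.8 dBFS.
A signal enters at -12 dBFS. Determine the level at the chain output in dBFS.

Stage 1: -12 dBFS is 30 dB over -42 dBFS; at 1.5:1 that becomes 20 dB over, giving -22 dBFS.
Stage 2: below threshold (-22 ≤ -18.5); passes unchanged; output -22 dBFS.
Stage 3: -22 dBFS is 18.8 dB over -40.8 dBFS; at 2.5:1 that becomes 7.52 dB over, giving -33.28 dBFS.

-33.28 dBFS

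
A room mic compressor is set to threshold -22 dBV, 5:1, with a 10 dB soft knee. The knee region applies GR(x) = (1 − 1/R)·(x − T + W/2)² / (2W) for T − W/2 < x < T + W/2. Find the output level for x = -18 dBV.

-21.24 dBV

x − T + W/2 = -18 − (-22) + 5 = 9.
GR = (1 − 1/5) × 9² / 20 = 0.8 × 81 / 20 = 3.24 dB.
Output = -18 − 3.24 = -21.24 dBV.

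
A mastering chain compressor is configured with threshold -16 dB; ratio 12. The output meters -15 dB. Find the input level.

-4 dB

The compressed level sits -15 − (-16) = 1 dB over threshold.
Input overshoot = R × output overshoot = 12 dB → input = -16 + 12 = -4 dB.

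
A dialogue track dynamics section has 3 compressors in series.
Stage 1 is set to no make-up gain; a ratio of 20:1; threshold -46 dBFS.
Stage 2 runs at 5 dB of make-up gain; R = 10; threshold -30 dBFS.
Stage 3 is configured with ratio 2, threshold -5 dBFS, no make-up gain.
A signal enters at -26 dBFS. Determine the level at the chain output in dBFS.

-40 dBFS

Stage 1: -26 dBFS is 20 dB over -46 dBFS; at 20:1 that becomes 1 dB over, giving -45 dBFS.
Stage 2: -45 dBFS ≤ -30 dBFS, so stage 2 doesn't engage; make-up brings it to -40 dBFS.
Stage 3: below threshold (-40 ≤ -5); passes unchanged; output -40 dBFS.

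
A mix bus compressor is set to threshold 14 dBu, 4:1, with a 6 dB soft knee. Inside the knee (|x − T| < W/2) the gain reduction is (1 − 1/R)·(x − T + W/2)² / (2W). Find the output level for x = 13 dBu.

x − T + W/2 = 13 − 14 + 3 = 2.
GR = (1 − 1/4) × 2² / 12 = 0.75 × 4 / 12 = 0.25 dB.
Output = 13 − 0.25 = 12.75 dBu.

12.75 dBu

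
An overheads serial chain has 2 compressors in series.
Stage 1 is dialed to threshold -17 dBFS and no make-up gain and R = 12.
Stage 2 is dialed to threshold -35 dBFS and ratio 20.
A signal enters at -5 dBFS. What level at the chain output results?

-34.05 dBFS

Stage 1: overshoot 12 dB → 12/12 = 1 dB → -16 dBFS.
Stage 2: overshoot 19 dB → 19/20 = 0.95 dB → -34.05 dBFS.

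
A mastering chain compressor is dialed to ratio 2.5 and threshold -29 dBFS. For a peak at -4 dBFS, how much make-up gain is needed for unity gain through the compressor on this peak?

15 dB

Overshoot 25 dB → 25/2.5 = 10 dB after compression, so the compressed level is -29 + 10 = -19 dBFS.
Make-up = target − compressed = -4 − (-19) = 15 dB.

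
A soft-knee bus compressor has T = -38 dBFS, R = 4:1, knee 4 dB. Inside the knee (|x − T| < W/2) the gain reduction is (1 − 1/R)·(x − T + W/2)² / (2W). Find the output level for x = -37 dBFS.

x − T + W/2 = -37 − (-38) + 2 = 3.
GR = (1 − 1/4) × 3² / 8 = 0.75 × 9 / 8 = 0.84375 dB.
Output = -37 − 0.84375 = -37.84375 dBFS.

-37.84375 dBFS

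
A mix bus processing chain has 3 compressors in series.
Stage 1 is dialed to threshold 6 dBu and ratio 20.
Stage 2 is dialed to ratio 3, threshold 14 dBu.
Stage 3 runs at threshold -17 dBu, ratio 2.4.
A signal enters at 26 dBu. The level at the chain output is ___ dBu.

-7 dBu

Stage 1: 26 dBu is 20 dB over 6 dBu; at 20:1 that becomes 1 dB over, giving 7 dBu.
Stage 2: below threshold (7 ≤ 14); passes unchanged; output 7 dBu.
Stage 3: 24 dB above -17 dBu, reduced 2.4:1 to 10 dB above → -7 dBu.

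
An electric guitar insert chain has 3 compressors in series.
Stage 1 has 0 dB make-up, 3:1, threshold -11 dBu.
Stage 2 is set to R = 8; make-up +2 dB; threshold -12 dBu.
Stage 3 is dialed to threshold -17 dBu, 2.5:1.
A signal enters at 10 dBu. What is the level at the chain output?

-13.8 dBu

Stage 1: 10 dBu is 21 dB over -11 dBu; at 3:1 that becomes 7 dB over, giving -4 dBu.
Stage 2: overshoot 8 dB → 8/8 = 1 dB → -11 dBu; +2 dB make-up → -9 dBu.
Stage 3: -9 dBu is 8 dB over -17 dBu; at 2.5:1 that becomes 3.2 dB over, giving -13.8 dBu.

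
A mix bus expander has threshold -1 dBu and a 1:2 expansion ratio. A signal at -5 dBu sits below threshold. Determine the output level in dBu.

-9 dBu

Below threshold, a 1:2 expander applies gain = (2−1)×(T − x) of attenuation.
(2−1) × 4 = 4 dB, so output = -5 − 4 = -9 dBu.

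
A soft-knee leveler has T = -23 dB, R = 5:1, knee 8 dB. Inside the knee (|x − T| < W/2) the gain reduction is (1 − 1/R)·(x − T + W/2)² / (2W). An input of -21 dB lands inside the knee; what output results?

x − T + W/2 = -21 − (-23) + 4 = 6.
GR = (1 − 1/5) × 6² / 16 = 0.8 × 36 / 16 = 1.8 dB.
Output = -21 − 1.8 = -22.8 dB.

-22.8 dB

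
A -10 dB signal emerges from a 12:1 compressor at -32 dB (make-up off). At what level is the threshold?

Gain reduction = -10 − (-32) = 22 dB; output overshoot = GR / (R − 1) = 22 / 11 = 2 dB.
Threshold = output − output overshoot = -32 − 2 = -34 dB.

-34 dB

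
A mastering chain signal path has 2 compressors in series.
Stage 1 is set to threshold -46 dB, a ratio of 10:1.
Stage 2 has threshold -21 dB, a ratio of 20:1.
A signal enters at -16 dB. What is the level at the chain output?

Stage 1: overshoot 30 dB → 30/10 = 3 dB → -43 dB.
Stage 2: -43 dB ≤ -21 dB, so stage 2 doesn't engage; output -43 dB.

-43 dB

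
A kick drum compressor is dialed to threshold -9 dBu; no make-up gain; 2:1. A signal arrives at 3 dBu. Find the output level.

3 dBu sits 12 dB over threshold.
At 2:1 the overshoot is divided by 2, leaving 6 dB above threshold.
Output = -9 + 6 = -3 dBu.

-3 dBu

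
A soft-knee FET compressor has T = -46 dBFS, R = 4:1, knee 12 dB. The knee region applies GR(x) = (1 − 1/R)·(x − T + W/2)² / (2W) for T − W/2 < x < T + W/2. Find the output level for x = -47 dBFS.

-47.78125 dBFS

x − T + W/2 = -47 − (-46) + 6 = 5.
GR = (1 − 1/4) × 5² / 24 = 0.75 × 25 / 24 = 0.78125 dB.
Output = -47 − 0.78125 = -47.78125 dBFS.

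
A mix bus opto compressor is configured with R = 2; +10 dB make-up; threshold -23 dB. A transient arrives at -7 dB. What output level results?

Overshoot: -7 − (-23) = 16 dB.
At 2:1 the overshoot is divided by 2, leaving 8 dB above threshold.
Output = -23 + 8 = -15 dB; make-up adds 10 dB, giving -5 dB.

-5 dB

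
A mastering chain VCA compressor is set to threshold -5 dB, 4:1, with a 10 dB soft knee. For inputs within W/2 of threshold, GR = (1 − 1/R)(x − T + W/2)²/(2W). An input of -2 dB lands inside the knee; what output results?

-4.4 dB

x − T + W/2 = -2 − (-5) + 5 = 8.
GR = (1 − 1/4) × 8² / 20 = 0.75 × 64 / 20 = 2.4 dB.
Output = -2 − 2.4 = -4.4 dB.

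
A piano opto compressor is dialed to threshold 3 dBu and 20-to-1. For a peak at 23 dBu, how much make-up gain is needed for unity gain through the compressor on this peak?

Without make-up, output = threshold + overshoot/20 = 3 + 1 = 4 dBu.
Gap to target: 19 dB.

19 dB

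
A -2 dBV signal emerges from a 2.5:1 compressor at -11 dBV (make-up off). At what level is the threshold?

Input is 15 dB above T (since output overshoot × R = input overshoot: (-11 − T)·2.5 = -2 − T gives T = -17 dBV).
Check: -17 + (-2 − (-17))/2.5 = -17 + 6 = -11 dBV. ✓

-17 dBV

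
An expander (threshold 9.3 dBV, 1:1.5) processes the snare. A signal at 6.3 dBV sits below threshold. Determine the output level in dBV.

4.8 dBV

The input is 3 dB below the 9.3 dBV threshold.
A 1:1.5 expander multiplies undershoot by 1.5: 3 × 1.5 = 4.5 dB below threshold.
Output = 9.3 − 4.5 = 4.8 dBV.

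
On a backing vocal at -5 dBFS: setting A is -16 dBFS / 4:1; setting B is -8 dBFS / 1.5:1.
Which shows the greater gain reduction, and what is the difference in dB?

A, by 7.25 dB

A: overshoot 11 dB → output overshoot 2.75 dB → GR 8.25 dB.
B: overshoot 3 dB → output overshoot 2 dB → GR 1 dB.
A applies 7.25 dB more gain reduction.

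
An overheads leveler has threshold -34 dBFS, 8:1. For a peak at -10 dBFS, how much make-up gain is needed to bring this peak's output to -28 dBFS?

Overshoot 24 dB → 24/8 = 3 dB after compression, so the compressed level is -34 + 3 = -31 dBFS.
Make-up = target − compressed = -28 − (-31) = 3 dB.

3 dB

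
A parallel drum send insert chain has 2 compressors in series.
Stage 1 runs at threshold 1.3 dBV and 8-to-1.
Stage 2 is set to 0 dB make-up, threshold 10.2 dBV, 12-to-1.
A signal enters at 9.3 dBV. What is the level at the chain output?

Stage 1: 9.3 dBV is 8 dB over 1.3 dBV; at 8:1 that becomes 1 dB over, giving 2.3 dBV.
Stage 2: 2.3 dBV ≤ 10.2 dBV, so stage 2 doesn't engage; output 2.3 dBV.

2.3 dBV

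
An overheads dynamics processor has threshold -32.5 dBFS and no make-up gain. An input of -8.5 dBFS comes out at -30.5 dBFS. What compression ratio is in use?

12:1

Input overshoot = -8.5 − (-32.5) = 24 dB; output overshoot = -30.5 − (-32.5) = 2 dB.
Ratio = 24 / 2 = 12.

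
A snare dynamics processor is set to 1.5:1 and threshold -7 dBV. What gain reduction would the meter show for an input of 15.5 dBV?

7.5 dB

The signal is 22.5 dB above threshold.
At 1.5:1, output sits 22.5/1.5 = 15 dB above threshold.
So the signal is attenuated by 22.5 − 15 = 7.5 dB.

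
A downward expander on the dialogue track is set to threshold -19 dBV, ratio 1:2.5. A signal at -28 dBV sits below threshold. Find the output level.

-41.5 dBV

Below threshold, a 1:2.5 expander applies gain = (2.5−1)×(T − x) of attenuation.
(2.5−1) × 9 = 13.5 dB, so output = -28 − 13.5 = -41.5 dBV.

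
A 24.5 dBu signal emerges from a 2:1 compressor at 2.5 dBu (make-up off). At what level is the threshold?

-19.5 dBu

Gain reduction = 24.5 − 2.5 = 22 dB; output overshoot = GR / (R − 1) = 22 / 1 = 22 dB.
Threshold = output − output overshoot = 2.5 − 22 = -19.5 dBu.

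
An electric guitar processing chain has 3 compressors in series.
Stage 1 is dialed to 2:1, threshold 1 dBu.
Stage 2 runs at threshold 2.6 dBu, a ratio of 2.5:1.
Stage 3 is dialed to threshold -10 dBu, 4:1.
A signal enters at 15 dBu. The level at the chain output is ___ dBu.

-6.31 dBu

Stage 1: 15 dBu is 14 dB over 1 dBu; at 2:1 that becomes 7 dB over, giving 8 dBu.
Stage 2: 5.4 dB above 2.6 dBu, reduced 2.5:1 to 2.16 dB above → 4.76 dBu.
Stage 3: overshoot 14.76 dB → 14.76/4 = 3.69 dB → -6.31 dBu.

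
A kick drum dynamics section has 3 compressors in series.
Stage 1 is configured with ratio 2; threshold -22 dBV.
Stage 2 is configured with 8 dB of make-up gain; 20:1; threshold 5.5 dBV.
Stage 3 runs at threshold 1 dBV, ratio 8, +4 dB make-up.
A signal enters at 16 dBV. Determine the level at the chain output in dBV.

5.5 dBV

Stage 1: 16 dBV is 38 dB over -22 dBV; at 2:1 that becomes 19 dB over, giving -3 dBV.
Stage 2: below threshold (-3 ≤ 5.5); passes unchanged; make-up brings it to 5 dBV.
Stage 3: overshoot 4 dB → 4/8 = 0.5 dB → 1.5 dBV; +4 dB make-up → 5.5 dBV.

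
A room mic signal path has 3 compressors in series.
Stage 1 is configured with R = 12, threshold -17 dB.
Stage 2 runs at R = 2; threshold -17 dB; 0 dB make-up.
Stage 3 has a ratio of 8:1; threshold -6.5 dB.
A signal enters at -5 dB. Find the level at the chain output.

Stage 1: -5 dB is 12 dB over -17 dB; at 12:1 that becomes 1 dB over, giving -16 dB.
Stage 2: 1 dB above -17 dB, reduced 2:1 to 0.5 dB above → -16.5 dB.
Stage 3: -16.5 dB ≤ -6.5 dB, so stage 3 doesn't engage; output -16.5 dB.

-16.5 dB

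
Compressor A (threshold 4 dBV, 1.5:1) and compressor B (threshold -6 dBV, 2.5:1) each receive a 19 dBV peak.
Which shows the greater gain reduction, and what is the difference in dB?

A: overshoot 15 dB → output overshoot 10 dB → GR 5 dB.
B: overshoot 25 dB → output overshoot 10 dB → GR 15 dB.
Difference: 10 dB in favour of B.

B, by 10 dB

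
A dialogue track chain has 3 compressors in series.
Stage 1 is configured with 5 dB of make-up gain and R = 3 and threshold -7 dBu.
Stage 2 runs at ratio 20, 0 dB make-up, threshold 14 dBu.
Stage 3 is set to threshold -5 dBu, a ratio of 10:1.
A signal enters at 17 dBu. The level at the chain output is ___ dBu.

Stage 1: 17 dBu is 24 dB over -7 dBu; at 3:1 that becomes 8 dB over, giving 1 dBu; +5 dB make-up → 6 dBu.
Stage 2: 6 dBu is at or below the 14 dBu threshold — no compression; output 6 dBu.
Stage 3: 6 dBu is 11 dB over -5 dBu; at 10:1 that becomes 1.1 dB over, giving -3.9 dBu.

-3.9 dBu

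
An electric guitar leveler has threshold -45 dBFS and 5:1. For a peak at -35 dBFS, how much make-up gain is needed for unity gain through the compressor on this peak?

Without make-up, output = threshold + overshoot/5 = -45 + 2 = -43 dBFS.
Gap to target: 8 dB.

8 dB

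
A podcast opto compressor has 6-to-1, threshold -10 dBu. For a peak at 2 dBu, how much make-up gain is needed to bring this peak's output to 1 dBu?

9 dB

Overshoot 12 dB → 12/6 = 2 dB after compression, so the compressed level is -10 + 2 = -8 dBu.
Make-up = target − compressed = 1 − (-8) = 9 dB.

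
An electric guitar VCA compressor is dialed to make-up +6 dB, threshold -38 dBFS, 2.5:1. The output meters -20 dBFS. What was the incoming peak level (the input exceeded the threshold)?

-8 dBFS

Remove make-up: -20 − 6 = -26 dBFS.
That's 12 dB above the -38 dBFS threshold.
Undo the ratio: input overshoot = 12 × 2.5 = 30 dB, giving input = -8 dBFS.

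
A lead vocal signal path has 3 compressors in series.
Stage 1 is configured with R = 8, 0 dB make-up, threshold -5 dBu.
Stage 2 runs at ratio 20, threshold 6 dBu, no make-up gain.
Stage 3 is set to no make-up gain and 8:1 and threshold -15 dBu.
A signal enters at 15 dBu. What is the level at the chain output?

-13.4375 dBu

Stage 1: 20 dB above -5 dBu, reduced 8:1 to 2.5 dB above → -2.5 dBu.
Stage 2: -2.5 dBu is at or below the 6 dBu threshold — no compression; output -2.5 dBu.
Stage 3: overshoot 12.5 dB → 12.5/8 = 1.5625 dB → -13.4375 dBu.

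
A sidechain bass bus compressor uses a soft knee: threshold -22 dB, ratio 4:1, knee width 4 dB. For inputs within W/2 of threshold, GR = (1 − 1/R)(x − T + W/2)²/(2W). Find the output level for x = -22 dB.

-22.375 dB

x − T + W/2 = -22 − (-22) + 2 = 2.
GR = (1 − 1/4) × 2² / 8 = 0.75 × 4 / 8 = 0.375 dB.
Output = -22 − 0.375 = -22.375 dB.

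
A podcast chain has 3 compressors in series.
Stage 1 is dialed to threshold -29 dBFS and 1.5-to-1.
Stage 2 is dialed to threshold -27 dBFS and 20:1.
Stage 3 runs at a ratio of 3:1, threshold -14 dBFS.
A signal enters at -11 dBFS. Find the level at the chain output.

-26.5 dBFS

Stage 1: overshoot 18 dB → 18/1.5 = 12 dB → -17 dBFS.
Stage 2: -17 dBFS is 10 dB over -27 dBFS; at 20:1 that becomes 0.5 dB over, giving -26.5 dBFS.
Stage 3: -26.5 dBFS ≤ -14 dBFS, so stage 3 doesn't engage; output -26.5 dBFS.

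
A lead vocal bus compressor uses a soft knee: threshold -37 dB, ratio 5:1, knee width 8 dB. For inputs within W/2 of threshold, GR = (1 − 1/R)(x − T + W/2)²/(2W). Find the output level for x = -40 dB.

x − T + W/2 = -40 − (-37) + 4 = 1.
GR = (1 − 1/5) × 1² / 16 = 0.8 × 1 / 16 = 0.05 dB.
Output = -40 − 0.05 = -40.05 dB.

-40.05 dB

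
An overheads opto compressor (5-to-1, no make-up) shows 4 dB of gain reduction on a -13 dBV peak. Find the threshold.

-18 dBV

Gain reduction = -13 − (-17) = 4 dB; output overshoot = GR / (R − 1) = 4 / 4 = 1 dB.
Threshold = output − output overshoot = -17 − 1 = -18 dBV.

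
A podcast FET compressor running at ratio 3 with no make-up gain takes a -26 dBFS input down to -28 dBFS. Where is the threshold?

-29 dBFS

Input is 3 dB above T (since output overshoot × R = input overshoot: (-28 − T)·3 = -26 − T gives T = -29 dBFS).
Check: -29 + (-26 − (-29))/3 = -29 + 1 = -28 dBFS. ✓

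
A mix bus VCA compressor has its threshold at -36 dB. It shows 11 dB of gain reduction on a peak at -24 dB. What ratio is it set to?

Input overshoot = -24 − (-36) = 12 dB.
Output overshoot = 12 − 11 = 1 dB.
Ratio = input overshoot / output overshoot = 12 / 1 = 12.

12:1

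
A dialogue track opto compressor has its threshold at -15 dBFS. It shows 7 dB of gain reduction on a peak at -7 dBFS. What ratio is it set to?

8:1

Input overshoot = -7 − (-15) = 8 dB.
Output overshoot = 8 − 7 = 1 dB.
Ratio = input overshoot / output overshoot = 8 / 1 = 8.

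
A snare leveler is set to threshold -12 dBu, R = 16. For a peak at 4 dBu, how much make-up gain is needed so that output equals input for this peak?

15 dB

Without make-up, output = threshold + overshoot/16 = -12 + 1 = -11 dBu.
Gap to target: 15 dB.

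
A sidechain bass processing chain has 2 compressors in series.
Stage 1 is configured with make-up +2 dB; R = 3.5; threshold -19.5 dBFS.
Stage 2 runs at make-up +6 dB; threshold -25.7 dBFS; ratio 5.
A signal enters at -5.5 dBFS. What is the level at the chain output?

-17.26 dBFS

Stage 1: overshoot 14 dB → 14/3.5 = 4 dB → -15.5 dBFS; +2 dB make-up → -13.5 dBFS.
Stage 2: 12.2 dB above -25.7 dBFS, reduced 5:1 to 2.44 dB above → -23.26 dBFS; +6 dB make-up → -17.26 dBFS.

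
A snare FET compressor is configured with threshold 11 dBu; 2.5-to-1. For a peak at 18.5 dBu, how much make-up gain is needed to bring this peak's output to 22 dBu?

8 dB

Overshoot 7.5 dB → 7.5/2.5 = 3 dB after compression, so the compressed level is 11 + 3 = 14 dBu.
Make-up = target − compressed = 22 − 14 = 8 dB.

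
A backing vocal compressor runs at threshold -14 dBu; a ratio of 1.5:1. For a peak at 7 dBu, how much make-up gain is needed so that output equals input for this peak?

7 dB

The peak compresses to -14 + 21/1.5 = 0 dBu.
To reach 7 dBu requires 7 − 0 = 7 dB of make-up.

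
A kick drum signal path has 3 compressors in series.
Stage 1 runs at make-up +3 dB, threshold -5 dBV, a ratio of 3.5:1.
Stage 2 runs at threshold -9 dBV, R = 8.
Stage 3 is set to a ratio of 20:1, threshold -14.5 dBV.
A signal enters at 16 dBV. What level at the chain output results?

-14.14375 dBV

Stage 1: 21 dB above -5 dBV, reduced 3.5:1 to 6 dB above → 1 dBV; +3 dB make-up → 4 dBV.
Stage 2: 13 dB above -9 dBV, reduced 8:1 to 1.625 dB above → -7.375 dBV.
Stage 3: overshoot 7.125 dB → 7.125/20 = 0.35625 dB → -14.14375 dBV.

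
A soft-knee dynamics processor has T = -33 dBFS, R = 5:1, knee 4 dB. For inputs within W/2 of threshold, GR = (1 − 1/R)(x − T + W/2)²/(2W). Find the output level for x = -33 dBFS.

x − T + W/2 = -33 − (-33) + 2 = 2.
GR = (1 − 1/5) × 2² / 8 = 0.8 × 4 / 8 = 0.4 dB.
Output = -33 − 0.4 = -33.4 dBFS.

-33.4 dBFS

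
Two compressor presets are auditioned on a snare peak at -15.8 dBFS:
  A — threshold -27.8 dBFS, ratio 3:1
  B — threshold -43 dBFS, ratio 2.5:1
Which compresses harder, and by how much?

A: GR = 12 − 12/3 = 8 dB.
B: GR = 27.2 − 27.2/2.5 = 16.32 dB.
B reduces 8.32 dB more.

B, by 8.32 dB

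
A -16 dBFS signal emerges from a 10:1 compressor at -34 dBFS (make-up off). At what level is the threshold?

-36 dBFS

Gain reduction = -16 − (-34) = 18 dB; output overshoot = GR / (R − 1) = 18 / 9 = 2 dB.
Threshold = output − output overshoot = -34 − 2 = -36 dBFS.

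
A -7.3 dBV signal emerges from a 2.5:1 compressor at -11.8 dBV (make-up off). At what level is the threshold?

Gain reduction = -7.3 − (-11.8) = 4.5 dB; output overshoot = GR / (R − 1) = 4.5 / 1.5 = 3 dB.
Threshold = output − output overshoot = -11.8 − 3 = -14.8 dBV.

-14.8 dBV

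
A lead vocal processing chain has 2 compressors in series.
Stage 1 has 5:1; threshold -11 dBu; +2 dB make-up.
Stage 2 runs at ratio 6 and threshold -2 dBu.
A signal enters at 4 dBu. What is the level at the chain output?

Stage 1: 15 dB above -11 dBu, reduced 5:1 to 3 dB above → -8 dBu; +2 dB make-up → -6 dBu.
Stage 2: below threshold (-6 ≤ -2); passes unchanged; output -6 dBu.

-6 dBu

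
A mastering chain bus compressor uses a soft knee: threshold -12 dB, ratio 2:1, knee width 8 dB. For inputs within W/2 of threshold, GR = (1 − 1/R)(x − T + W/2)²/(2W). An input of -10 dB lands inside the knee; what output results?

x − T + W/2 = -10 − (-12) + 4 = 6.
GR = (1 − 1/2) × 6² / 16 = 0.5 × 36 / 16 = 1.125 dB.
Output = -10 − 1.125 = -11.125 dB.

-11.125 dB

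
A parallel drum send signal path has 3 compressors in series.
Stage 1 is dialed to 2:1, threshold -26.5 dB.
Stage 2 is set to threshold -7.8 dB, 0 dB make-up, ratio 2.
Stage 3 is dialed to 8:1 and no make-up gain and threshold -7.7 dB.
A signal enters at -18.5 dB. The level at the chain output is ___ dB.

-22.5 dB

Stage 1: -18.5 dB is 8 dB over -26.5 dB; at 2:1 that becomes 4 dB over, giving -22.5 dB.
Stage 2: -22.5 dB is at or below the -7.8 dB threshold — no compression; output -22.5 dB.
Stage 3: -22.5 dB ≤ -7.7 dB, so stage 3 doesn't engage; output -22.5 dB.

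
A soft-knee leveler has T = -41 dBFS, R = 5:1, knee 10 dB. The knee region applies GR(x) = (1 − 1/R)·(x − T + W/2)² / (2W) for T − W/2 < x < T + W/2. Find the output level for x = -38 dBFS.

x − T + W/2 = -38 − (-41) + 5 = 8.
GR = (1 − 1/5) × 8² / 20 = 0.8 × 64 / 20 = 2.56 dB.
Output = -38 − 2.56 = -40.56 dBFS.

-40.56 dBFS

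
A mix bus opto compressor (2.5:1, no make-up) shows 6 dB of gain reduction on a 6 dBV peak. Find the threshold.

Input is 10 dB above T (since output overshoot × R = input overshoot: (0 − T)·2.5 = 6 − T gives T = -4 dBV).
Check: -4 + (6 − (-4))/2.5 = -4 + 4 = 0 dBV. ✓

-4 dBV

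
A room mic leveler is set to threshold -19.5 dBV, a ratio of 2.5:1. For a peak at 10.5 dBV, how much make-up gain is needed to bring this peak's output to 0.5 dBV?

Without make-up, output = threshold + overshoot/2.5 = -19.5 + 12 = -7.5 dBV.
Gap to target: 8 dB.

8 dB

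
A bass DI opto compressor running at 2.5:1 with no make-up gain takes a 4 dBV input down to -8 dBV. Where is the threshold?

Let T be the threshold. Output overshoot = (input overshoot)/R, so -8 − T = (4 − T)/2.5.
2.5·(-8 − T) = 4 − T → 1.5·T = -20 − 4 = -24.
T = -24/1.5 = -16 dBV.

-16 dBV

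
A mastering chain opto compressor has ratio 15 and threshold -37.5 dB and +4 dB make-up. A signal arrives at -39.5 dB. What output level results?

-39.5 dB is 2 dB below the -37.5 dB threshold, so no gain reduction is applied.
Make-up gain adds 4 dB: -39.5 + 4 = -35.5 dB.

-35.5 dB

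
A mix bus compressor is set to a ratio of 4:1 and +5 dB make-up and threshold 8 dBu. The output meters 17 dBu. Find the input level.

24 dBu

Before make-up, the level was 17 − 5 = 12 dBu.
Post-compression overshoot = 12 − 8 = 4 dB.
Input overshoot = R × output overshoot = 16 dB → input = 8 + 16 = 24 dBu.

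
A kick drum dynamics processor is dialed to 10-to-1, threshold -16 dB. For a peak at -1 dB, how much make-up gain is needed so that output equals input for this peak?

The peak compresses to -16 + 15/10 = -14.5 dB.
To reach -1 dB requires -1 − (-14.5) = 13.5 dB of make-up.

13.5 dB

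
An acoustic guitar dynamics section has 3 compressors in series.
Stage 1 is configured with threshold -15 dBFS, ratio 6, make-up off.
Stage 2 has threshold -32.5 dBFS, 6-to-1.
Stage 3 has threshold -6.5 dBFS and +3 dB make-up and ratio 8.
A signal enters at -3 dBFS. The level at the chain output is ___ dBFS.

Stage 1: 12 dB above -15 dBFS, reduced 6:1 to 2 dB above → -13 dBFS.
Stage 2: -13 dBFS is 19.5 dB over -32.5 dBFS; at 6:1 that becomes 3.25 dB over, giving -29.25 dBFS.
Stage 3: below threshold (-29.25 ≤ -6.5); passes unchanged; make-up brings it to -26.25 dBFS.

-26.25 dBFS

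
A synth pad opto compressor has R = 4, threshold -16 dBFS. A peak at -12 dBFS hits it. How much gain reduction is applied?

3 dB

The signal is 4 dB above threshold.
A 4:1 ratio leaves 1 dB of that excess.
Gain reduction = 4 − 1 = 3 dB.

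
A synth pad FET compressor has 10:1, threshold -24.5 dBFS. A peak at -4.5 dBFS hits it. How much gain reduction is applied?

18 dB

Overshoot = -4.5 − (-24.5) = 20 dB.
After 10:1 compression the overshoot becomes 20/10 = 2 dB.
So the signal is attenuated by 20 − 2 = 18 dB.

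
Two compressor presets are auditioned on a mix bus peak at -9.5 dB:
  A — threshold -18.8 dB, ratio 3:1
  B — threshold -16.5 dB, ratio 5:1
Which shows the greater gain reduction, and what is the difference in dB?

A: 9.3 dB over, compressed to 3.1 dB over, so 6.2 dB of GR.
B: 7 dB over, compressed to 1.4 dB over, so 5.6 dB of GR.
A reduces 0.6 dB more.

A, by 0.6 dB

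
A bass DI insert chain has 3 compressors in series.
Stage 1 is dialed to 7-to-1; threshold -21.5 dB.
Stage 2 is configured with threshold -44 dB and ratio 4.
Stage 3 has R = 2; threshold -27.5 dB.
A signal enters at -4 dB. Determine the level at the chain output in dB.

-37.75 dB

Stage 1: -4 dB is 17.5 dB over -21.5 dB; at 7:1 that becomes 2.5 dB over, giving -19 dB.
Stage 2: 25 dB above -44 dB, reduced 4:1 to 6.25 dB above → -37.75 dB.
Stage 3: -37.75 dB is at or below the -27.5 dB threshold — no compression; output -37.75 dB.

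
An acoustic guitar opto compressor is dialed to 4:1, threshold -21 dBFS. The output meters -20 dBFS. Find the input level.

-17 dBFS

The compressed level sits -20 − (-21) = 1 dB over threshold.
Input overshoot = R × output overshoot = 4 dB → input = -21 + 4 = -17 dBFS.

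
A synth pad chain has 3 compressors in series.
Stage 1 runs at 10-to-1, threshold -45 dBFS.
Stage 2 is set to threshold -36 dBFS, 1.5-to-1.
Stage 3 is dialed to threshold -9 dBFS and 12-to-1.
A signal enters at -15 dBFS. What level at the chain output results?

Stage 1: overshoot 30 dB → 30/10 = 3 dB → -42 dBFS.
Stage 2: below threshold (-42 ≤ -36); passes unchanged; output -42 dBFS.
Stage 3: below threshold (-42 ≤ -9); passes unchanged; output -42 dBFS.

-42 dBFS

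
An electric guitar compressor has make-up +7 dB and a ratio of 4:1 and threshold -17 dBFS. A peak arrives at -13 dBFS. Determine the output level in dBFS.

The input is 4 dB above the -17 dBFS threshold.
At 4:1 the overshoot is divided by 4, leaving 1 dB above threshold.
So the level is -17 + 1 = -16 dBFS; make-up adds 7 dB, giving -9 dBFS.

-9 dBFS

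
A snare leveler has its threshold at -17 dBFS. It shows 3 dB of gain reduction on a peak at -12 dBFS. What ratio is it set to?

Input overshoot = -12 − (-17) = 5 dB.
Output overshoot = 5 − 3 = 2 dB.
Ratio = input overshoot / output overshoot = 5 / 2 = 2.5.

2.5:1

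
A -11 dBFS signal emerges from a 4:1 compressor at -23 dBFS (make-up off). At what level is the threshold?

Input is 16 dB above T (since output overshoot × R = input overshoot: (-23 − T)·4 = -11 − T gives T = -27 dBFS).
Check: -27 + (-11 − (-27))/4 = -27 + 4 = -23 dBFS. ✓

-27 dBFS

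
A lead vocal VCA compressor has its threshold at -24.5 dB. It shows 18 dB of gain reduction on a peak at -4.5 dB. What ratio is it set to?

Input overshoot = -4.5 − (-24.5) = 20 dB.
Output overshoot = 20 − 18 = 2 dB.
Ratio = input overshoot / output overshoot = 20 / 2 = 10.

10:1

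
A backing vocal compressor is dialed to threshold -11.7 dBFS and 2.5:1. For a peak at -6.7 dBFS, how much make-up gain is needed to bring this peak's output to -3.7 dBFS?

The peak compresses to -11.7 + 5/2.5 = -9.7 dBFS.
To reach -3.7 dBFS requires -3.7 − (-9.7) = 6 dB of make-up.

6 dB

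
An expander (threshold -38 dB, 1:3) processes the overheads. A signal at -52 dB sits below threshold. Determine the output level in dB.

The input is 14 dB below the -38 dB threshold.
A 1:3 expander multiplies undershoot by 3: 14 × 3 = 42 dB below threshold.
Output = -38 − 42 = -80 dB.

-80 dB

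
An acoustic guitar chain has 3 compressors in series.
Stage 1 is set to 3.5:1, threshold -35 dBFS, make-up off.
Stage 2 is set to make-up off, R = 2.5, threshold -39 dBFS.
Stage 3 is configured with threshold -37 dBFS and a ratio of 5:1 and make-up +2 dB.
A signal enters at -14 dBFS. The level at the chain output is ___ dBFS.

Stage 1: overshoot 21 dB → 21/3.5 = 6 dB → -29 dBFS.
Stage 2: overshoot 10 dB → 10/2.5 = 4 dB → -35 dBFS.
Stage 3: overshoot 2 dB → 2/5 = 0.4 dB → -36.6 dBFS; +2 dB make-up → -34.6 dBFS.

-34.6 dBFS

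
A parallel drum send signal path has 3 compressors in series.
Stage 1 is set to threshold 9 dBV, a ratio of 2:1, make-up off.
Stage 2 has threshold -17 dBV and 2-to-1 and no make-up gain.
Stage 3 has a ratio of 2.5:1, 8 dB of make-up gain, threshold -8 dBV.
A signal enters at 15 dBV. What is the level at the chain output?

Stage 1: 15 dBV is 6 dB over 9 dBV; at 2:1 that becomes 3 dB over, giving 12 dBV.
Stage 2: overshoot 29 dB → 29/2 = 14.5 dB → -2.5 dBV.
Stage 3: overshoot 5.5 dB → 5.5/2.5 = 2.2 dB → -5.8 dBV; +8 dB make-up → 2.2 dBV.

2.2 dBV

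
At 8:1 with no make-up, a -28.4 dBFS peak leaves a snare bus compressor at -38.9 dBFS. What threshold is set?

Let T be the threshold. Output overshoot = (input overshoot)/R, so -38.9 − T = (-28.4 − T)/8.
8·(-38.9 − T) = -28.4 − T → 7·T = -311.2 − (-28.4) = -282.8.
T = -282.8/7 = -40.4 dBFS.

-40.4 dBFS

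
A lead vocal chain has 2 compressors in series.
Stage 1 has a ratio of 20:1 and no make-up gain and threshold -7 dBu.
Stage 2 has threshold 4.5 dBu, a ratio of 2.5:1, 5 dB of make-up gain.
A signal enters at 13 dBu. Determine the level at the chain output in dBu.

-1 dBu

Stage 1: 20 dB above -7 dBu, reduced 20:1 to 1 dB above → -6 dBu.
Stage 2: -6 dBu ≤ 4.5 dBu, so stage 2 doesn't engage; make-up brings it to -1 dBu.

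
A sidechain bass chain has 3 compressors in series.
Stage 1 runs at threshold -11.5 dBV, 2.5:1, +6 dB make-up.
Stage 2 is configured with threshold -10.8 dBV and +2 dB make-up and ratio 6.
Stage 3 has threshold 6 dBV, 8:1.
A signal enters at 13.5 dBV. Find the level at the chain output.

-6.25 dBV

Stage 1: overshoot 25 dB → 25/2.5 = 10 dB → -1.5 dBV; +6 dB make-up → 4.5 dBV.
Stage 2: 15.3 dB above -10.8 dBV, reduced 6:1 to 2.55 dB above → -8.25 dBV; +2 dB make-up → -6.25 dBV.
Stage 3: -6.25 dBV is at or below the 6 dBV threshold — no compression; output -6.25 dBV.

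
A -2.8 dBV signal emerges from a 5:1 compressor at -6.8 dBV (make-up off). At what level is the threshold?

Gain reduction = -2.8 − (-6.8) = 4 dB; output overshoot = GR / (R − 1) = 4 / 4 = 1 dB.
Threshold = output − output overshoot = -6.8 − 1 = -7.8 dBV.

-7.8 dBV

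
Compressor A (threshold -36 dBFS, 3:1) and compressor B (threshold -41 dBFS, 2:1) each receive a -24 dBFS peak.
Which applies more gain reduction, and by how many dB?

A: overshoot 12 dB → output overshoot 4 dB → GR 8 dB.
B: overshoot 17 dB → output overshoot 8.5 dB → GR 8.5 dB.
B applies 0.5 dB more gain reduction.

B, by 0.5 dB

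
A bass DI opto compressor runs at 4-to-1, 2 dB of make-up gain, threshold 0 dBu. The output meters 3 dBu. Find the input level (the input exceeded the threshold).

4 dBu

Remove make-up: 3 − 2 = 1 dBu.
That's 1 dB above the 0 dBu threshold.
Before 4:1 compression the overshoot was 1 × 4 = 4 dB, so input = 0 + 4 = 4 dBu.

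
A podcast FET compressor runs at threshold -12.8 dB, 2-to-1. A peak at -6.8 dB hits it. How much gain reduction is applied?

3 dB

The signal is 6 dB above threshold.
After 2:1 compression the overshoot becomes 6/2 = 3 dB.
Gain reduction = 6 − 3 = 3 dB.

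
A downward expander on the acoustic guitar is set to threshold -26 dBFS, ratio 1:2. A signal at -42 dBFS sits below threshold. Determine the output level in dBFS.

-58 dBFS

The input is 16 dB below the -26 dBFS threshold.
A 1:2 expander multiplies undershoot by 2: 16 × 2 = 32 dB below threshold.
Output = -26 − 32 = -58 dBFS.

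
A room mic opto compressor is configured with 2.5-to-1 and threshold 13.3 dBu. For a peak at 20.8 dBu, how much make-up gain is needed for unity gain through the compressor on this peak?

4.5 dB

Without make-up, output = threshold + overshoot/2.5 = 13.3 + 3 = 16.3 dBu.
Gap to target: 4.5 dB.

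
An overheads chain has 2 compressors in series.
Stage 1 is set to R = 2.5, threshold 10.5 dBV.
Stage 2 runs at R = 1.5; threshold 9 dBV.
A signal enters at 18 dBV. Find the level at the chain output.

12 dBV

Stage 1: 7.5 dB above 10.5 dBV, reduced 2.5:1 to 3 dB above → 13.5 dBV.
Stage 2: 4.5 dB above 9 dBV, reduced 1.5:1 to 3 dB above → 12 dBV.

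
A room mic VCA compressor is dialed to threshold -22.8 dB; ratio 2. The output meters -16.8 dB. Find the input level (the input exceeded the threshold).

Post-compression overshoot = -16.8 − (-22.8) = 6 dB.
Input overshoot = R × output overshoot = 12 dB → input = -22.8 + 12 = -10.8 dB.

-10.8 dB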